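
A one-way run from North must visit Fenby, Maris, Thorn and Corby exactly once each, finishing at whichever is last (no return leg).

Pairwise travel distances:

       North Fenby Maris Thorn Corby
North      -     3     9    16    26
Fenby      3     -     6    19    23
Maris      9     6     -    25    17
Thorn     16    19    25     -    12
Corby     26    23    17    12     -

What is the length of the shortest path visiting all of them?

Minimum one-way distance = 38.

There are 4! = 24 possible orderings.
North → Fenby → Maris → Thorn → Corby: 3+6+25+12 = 46
North → Fenby → Maris → Corby → Thorn: 3+6+17+12 = 38
North → Fenby → Thorn → Maris → Corby: 3+19+25+17 = 64
North → Fenby → Thorn → Corby → Maris: 3+19+12+17 = 51
North → Fenby → Corby → Maris → Thorn: 3+23+17+25 = 68
North → Fenby → Corby → Thorn → Maris: 3+23+12+25 = 63
North → Maris → Fenby → Thorn → Corby: 9+6+19+12 = 46
North → Maris → Fenby → Corby → Thorn: 9+6+23+12 = 50
North → Maris → Thorn → Fenby → Corby: 9+25+19+23 = 76
North → Maris → Thorn → Corby → Fenby: 9+25+12+23 = 69
North → Maris → Corby → Fenby → Thorn: 9+17+23+19 = 68
North → Maris → Corby → Thorn → Fenby: 9+17+12+19 = 57
North → Thorn → Fenby → Maris → Corby: 16+19+6+17 = 58
North → Thorn → Fenby → Corby → Maris: 16+19+23+17 = 75
… (10 more)
The minimum is 38.
One shortest path: North → Fenby → Maris → Corby → Thorn.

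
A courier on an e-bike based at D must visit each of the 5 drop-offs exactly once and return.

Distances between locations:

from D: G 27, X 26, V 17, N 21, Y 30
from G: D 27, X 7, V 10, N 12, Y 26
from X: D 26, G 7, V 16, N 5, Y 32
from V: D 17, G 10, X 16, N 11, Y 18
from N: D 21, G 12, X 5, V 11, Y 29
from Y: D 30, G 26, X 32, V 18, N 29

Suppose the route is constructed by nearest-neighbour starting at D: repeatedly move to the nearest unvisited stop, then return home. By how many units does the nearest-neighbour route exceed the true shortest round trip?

From D: V=17, N=21, X=26, G=27, Y=30 → choose V (17).
From V: G=10, N=11, X=16, Y=18 → choose G (10).
From G: X=7, N=12, Y=26 → choose X (7).
From X: N=5, Y=32 → choose N (5).
From N: Y=29 → choose Y (29).
NN route D → V → G → X → N → Y → D costs 98.
Optimal: D → N → X → G → V → Y → D costs 91 (by enumerating all 60 distinct tours).
Excess = 98 − 91 = 7.

The nearest-neighbour route is 7 longer than optimal.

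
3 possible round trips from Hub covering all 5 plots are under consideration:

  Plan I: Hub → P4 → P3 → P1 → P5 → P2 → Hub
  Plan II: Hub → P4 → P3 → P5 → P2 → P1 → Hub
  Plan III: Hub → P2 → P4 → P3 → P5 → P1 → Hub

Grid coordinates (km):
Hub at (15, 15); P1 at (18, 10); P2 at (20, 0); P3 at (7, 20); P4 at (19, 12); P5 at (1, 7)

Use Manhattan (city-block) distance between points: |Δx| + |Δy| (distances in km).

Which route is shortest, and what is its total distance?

Shortest is Plan II, total 92 km.

Plan I: 7 + 20 + 21 + 20 + 26 + 20 = 114
Plan II: 7 + 20 + 19 + 26 + 12 + 8 = 92
Plan III: 20 + 13 + 20 + 19 + 20 + 8 = 100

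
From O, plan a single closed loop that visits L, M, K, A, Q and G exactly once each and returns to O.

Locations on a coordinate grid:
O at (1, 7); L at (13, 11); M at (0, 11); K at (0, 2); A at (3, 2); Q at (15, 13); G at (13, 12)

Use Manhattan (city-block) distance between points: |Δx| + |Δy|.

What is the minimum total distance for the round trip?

Shortest round trip = 54.

O→L→M→K→A→Q→G→O: 16+13+9+3+23+3+17 = 84
O→L→M→K→A→G→Q→O: 16+13+9+3+20+3+20 = 84
O→L→M→K→Q→A→G→O: 16+13+9+26+23+20+17 = 124
O→L→M→K→Q→G→A→O: 16+13+9+26+3+20+7 = 94
O→L→M→K→G→A→Q→O: 16+13+9+23+20+23+20 = 124
O→L→M→K→G→Q→A→O: 16+13+9+23+3+23+7 = 94
O→L→M→A→K→Q→G→O: 16+13+12+3+26+3+17 = 90
O→L→M→A→K→G→Q→O: 16+13+12+3+23+3+20 = 90
… (352 more)
O→M→L→Q→G→A→K→O: 5+13+4+3+20+3+6 = 54  ← best
The minimum is 54.
One optimal route: O → M → L → Q → G → A → K → O (or its reverse).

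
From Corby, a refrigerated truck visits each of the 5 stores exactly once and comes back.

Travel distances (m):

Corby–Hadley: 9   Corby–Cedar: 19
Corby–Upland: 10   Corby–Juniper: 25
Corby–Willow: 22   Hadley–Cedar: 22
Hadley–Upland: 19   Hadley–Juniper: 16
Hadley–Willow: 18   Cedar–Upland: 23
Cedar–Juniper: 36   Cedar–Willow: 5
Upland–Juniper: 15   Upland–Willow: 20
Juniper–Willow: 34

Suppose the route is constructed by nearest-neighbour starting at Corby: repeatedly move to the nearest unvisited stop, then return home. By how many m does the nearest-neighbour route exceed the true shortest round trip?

1 m longer than the optimal tour.

From Corby: Hadley=9, Upland=10, Cedar=19, Willow=22, Juniper=25 → choose Hadley (9).
From Hadley: Juniper=16, Willow=18, Upland=19, Cedar=22 → choose Juniper (16).
From Juniper: Upland=15, Willow=34, Cedar=36 → choose Upland (15).
From Upland: Willow=20, Cedar=23 → choose Willow (20).
From Willow: Cedar=5 → choose Cedar (5).
NN route Corby → Hadley → Juniper → Upland → Willow → Cedar → Corby costs 84.
Optimal: Corby → Cedar → Willow → Hadley → Juniper → Upland → Corby costs 83 (by enumerating all 60 distinct tours).
Excess = 84 − 83 = 1.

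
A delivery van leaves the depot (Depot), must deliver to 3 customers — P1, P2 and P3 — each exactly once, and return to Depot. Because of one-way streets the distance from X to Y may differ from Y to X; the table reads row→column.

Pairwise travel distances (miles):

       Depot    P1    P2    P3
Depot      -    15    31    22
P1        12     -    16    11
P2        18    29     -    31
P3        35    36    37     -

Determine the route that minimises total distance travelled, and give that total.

Shortest round trip = 81 miles.

Depot-P1-P2-P3-Depot: 15+16+31+35 = 97
Depot-P1-P3-P2-Depot: 15+11+37+18 = 81
Depot-P2-P1-P3-Depot: 31+29+11+35 = 106
Depot-P2-P3-P1-Depot: 31+31+36+12 = 110
Depot-P3-P1-P2-Depot: 22+36+16+18 = 92
Depot-P3-P2-P1-Depot: 22+37+29+12 = 100
The minimum is 81.
One optimal route: Depot → P1 → P3 → P2 → Depot.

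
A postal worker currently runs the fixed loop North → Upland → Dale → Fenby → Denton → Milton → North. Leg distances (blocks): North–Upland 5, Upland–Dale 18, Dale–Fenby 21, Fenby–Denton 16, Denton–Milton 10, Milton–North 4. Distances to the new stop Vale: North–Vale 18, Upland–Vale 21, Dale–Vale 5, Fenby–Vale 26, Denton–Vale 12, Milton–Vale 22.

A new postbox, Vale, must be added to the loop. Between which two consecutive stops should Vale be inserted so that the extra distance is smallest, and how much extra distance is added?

Adding 8 blocks by placing Vale on the Upland–Dale leg.

Insertion cost between consecutive stops i–j is d(i,Vale) + d(Vale,j) − d(i,j):
  between North and Upland: 18 + 21 − 5 = 34
  between Upland and Dale: 21 + 5 − 18 = 8
  between Dale and Fenby: 5 + 26 − 21 = 10
  between Fenby and Denton: 26 + 12 − 16 = 22
  between Denton and Milton: 12 + 22 − 10 = 24
  between Milton and North: 22 + 18 − 4 = 36
Cheapest insertion is between Upland and Dale, adding 8.
New total = 74 + 8 = 82.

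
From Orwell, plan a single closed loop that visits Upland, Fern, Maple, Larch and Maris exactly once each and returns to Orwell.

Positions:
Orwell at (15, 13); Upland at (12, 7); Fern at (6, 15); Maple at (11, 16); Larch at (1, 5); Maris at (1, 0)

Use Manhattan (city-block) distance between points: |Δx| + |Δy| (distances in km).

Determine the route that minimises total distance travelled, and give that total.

Minimum total distance: 60 km.

Orwell → Upland → Fern → Maple → Larch → Maris → Orwell: 9+14+6+21+5+27 = 82
Orwell → Upland → Fern → Maple → Maris → Larch → Orwell: 9+14+6+26+5+22 = 82
Orwell → Upland → Fern → Larch → Maple → Maris → Orwell: 9+14+15+21+26+27 = 112
Orwell → Upland → Fern → Larch → Maris → Maple → Orwell: 9+14+15+5+26+7 = 76
Orwell → Upland → Fern → Maris → Maple → Larch → Orwell: 9+14+20+26+21+22 = 112
Orwell → Upland → Fern → Maris → Larch → Maple → Orwell: 9+14+20+5+21+7 = 76
Orwell → Upland → Maple → Fern → Larch → Maris → Orwell: 9+10+6+15+5+27 = 72
Orwell → Upland → Maple → Fern → Maris → Larch → Orwell: 9+10+6+20+5+22 = 72
Orwell → Upland → Maple → Larch → Fern → Maris → Orwell: 9+10+21+15+20+27 = 102
Orwell → Upland → Maple → Larch → Maris → Fern → Orwell: 9+10+21+5+20+11 = 76
Orwell → Upland → Maple → Maris → Fern → Larch → Orwell: 9+10+26+20+15+22 = 102
Orwell → Upland → Maple → Maris → Larch → Fern → Orwell: 9+10+26+5+15+11 = 76
Orwell → Upland → Larch → Fern → Maple → Maris → Orwell: 9+13+15+6+26+27 = 96
Orwell → Upland → Larch → Fern → Maris → Maple → Orwell: 9+13+15+20+26+7 = 90
… (46 more)
Orwell → Upland → Larch → Maris → Fern → Maple → Orwell: 9+13+5+20+6+7 = 60  ← best
The minimum is 60.
One optimal route: Orwell → Upland → Larch → Maris → Fern → Maple → Orwell (or its reverse).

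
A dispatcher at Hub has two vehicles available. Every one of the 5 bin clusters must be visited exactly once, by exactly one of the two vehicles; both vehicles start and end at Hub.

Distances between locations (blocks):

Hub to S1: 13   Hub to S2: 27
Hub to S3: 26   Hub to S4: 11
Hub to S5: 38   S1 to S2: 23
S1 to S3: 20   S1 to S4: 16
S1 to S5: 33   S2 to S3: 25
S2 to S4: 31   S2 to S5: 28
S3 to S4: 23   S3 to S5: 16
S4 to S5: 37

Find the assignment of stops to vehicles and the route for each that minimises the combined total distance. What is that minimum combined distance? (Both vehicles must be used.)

126 blocks — the smallest possible combined total.

Check every non-empty split of the stops between the two vehicles; for each half take its own optimal tour:
  {S1} + {S2, S3, S4, S5}: 26 + 105 = 131
  {S2} + {S1, S3, S4, S5}: 54 + 96 = 150
  {S1, S2} + {S3, S4, S5}: 63 + 88 = 151
  {S3} + {S1, S2, S4, S5}: 52 + 112 = 164
  {S1, S3} + {S2, S4, S5}: 59 + 103 = 162
  {S2, S3} + {S1, S4, S5}: 78 + 94 = 172
  … (15 splits in total)
  {S4} + {S1, S2, S3, S5}: 22 + 104 = 126  ← best
Best: vehicle 1 Hub → S4 → Hub = 22; vehicle 2 Hub → S1 → S3 → S5 → S2 → Hub = 104; combined 126.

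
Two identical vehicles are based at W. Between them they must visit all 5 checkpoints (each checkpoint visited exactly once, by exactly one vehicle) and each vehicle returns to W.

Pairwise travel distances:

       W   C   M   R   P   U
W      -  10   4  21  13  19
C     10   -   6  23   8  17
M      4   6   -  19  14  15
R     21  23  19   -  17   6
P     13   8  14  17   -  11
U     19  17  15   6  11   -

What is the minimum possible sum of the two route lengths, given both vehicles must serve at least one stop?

64 — the smallest possible combined total.

There are 2^4 − 1 = 15 ways to divide the 5 stops into two non-empty groups. For each, the best each vehicle can do is its own shortest tour through its group:
  {C} + {M, R, P, U}: 20 + 53 = 73
  {M} + {C, R, P, U}: 8 + 56 = 64
  {C, M} + {R, P, U}: 20 + 51 = 71
  {R} + {C, M, P, U}: 42 + 48 = 90
  {C, R} + {M, P, U}: 54 + 43 = 97
  {M, R} + {C, P, U}: 44 + 48 = 92
  … (15 splits in total)
Best: vehicle 1 W → M → W = 8; vehicle 2 W → C → P → U → R → W = 56; combined 64.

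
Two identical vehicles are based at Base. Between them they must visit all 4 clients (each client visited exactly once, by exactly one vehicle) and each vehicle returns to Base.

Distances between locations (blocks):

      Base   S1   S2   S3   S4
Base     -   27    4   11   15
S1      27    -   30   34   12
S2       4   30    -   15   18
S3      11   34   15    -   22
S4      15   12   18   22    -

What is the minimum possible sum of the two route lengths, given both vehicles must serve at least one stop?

Check every non-empty split of the stops between the two vehicles; for each half take its own optimal tour:
  {S1} + {S2, S3, S4}: 54 + 55 = 109
  {S2} + {S1, S3, S4}: 8 + 72 = 80
  {S1, S2} + {S3, S4}: 61 + 48 = 109
  {S3} + {S1, S2, S4}: 22 + 61 = 83
  {S1, S3} + {S2, S4}: 72 + 37 = 109
  {S2, S3} + {S1, S4}: 30 + 54 = 84
  … (7 splits in total)
Best: vehicle 1 Base → S2 → Base = 8; vehicle 2 Base → S1 → S4 → S3 → Base = 72; combined 80.

80 blocks — the smallest possible combined total.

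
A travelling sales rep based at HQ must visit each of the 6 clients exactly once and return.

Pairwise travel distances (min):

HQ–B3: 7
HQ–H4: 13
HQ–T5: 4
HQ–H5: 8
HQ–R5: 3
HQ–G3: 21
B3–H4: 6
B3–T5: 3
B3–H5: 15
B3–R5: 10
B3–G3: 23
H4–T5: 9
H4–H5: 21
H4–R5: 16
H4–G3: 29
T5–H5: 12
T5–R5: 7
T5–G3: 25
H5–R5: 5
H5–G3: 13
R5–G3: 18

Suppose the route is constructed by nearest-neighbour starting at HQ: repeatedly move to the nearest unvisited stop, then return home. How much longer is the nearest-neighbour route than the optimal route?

16 min longer than the optimal tour.

From HQ: R5=3, T5=4, B3=7, H5=8, H4=13, G3=21 → choose R5 (3).
From R5: H5=5, T5=7, B3=10, H4=16, G3=18 → choose H5 (5).
From H5: T5=12, G3=13, B3=15, H4=21 → choose T5 (12).
From T5: B3=3, H4=9, G3=25 → choose B3 (3).
From B3: H4=6, G3=23 → choose H4 (6).
From H4: G3=29 → choose G3 (29).
NN route HQ → R5 → H5 → T5 → B3 → H4 → G3 → HQ costs 79.
Optimal: HQ → T5 → B3 → H4 → G3 → H5 → R5 → HQ costs 63 (by enumerating all 360 distinct tours).
Excess = 79 − 63 = 16.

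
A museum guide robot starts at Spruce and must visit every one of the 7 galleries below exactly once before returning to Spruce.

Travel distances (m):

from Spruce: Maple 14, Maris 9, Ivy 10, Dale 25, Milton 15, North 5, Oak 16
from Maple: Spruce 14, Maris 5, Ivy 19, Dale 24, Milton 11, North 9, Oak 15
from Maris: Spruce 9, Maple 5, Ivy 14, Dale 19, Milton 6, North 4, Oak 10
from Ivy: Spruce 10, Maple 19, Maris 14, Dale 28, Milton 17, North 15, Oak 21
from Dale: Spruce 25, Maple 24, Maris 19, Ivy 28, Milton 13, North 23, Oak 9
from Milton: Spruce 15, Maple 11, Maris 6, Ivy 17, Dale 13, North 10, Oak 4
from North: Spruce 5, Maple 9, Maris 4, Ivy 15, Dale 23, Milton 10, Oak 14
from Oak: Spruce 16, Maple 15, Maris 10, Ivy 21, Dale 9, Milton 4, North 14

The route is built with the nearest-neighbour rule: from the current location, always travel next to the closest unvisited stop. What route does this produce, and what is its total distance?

Total distance 76 m via the nearest-neighbour route Spruce → North → Maris → Maple → Milton → Oak → Dale → Ivy → Spruce.

Spruce → [North:5 / Maris:9 / Ivy:10 / Maple:14 / Milton:15 / Oak:16 / Dale:25] → North (5)
North → [Maris:4 / Maple:9 / Milton:10 / Oak:14 / Ivy:15 / Dale:23] → Maris (4)
Maris → [Maple:5 / Milton:6 / Oak:10 / Ivy:14 / Dale:19] → Maple (5)
Maple → [Milton:11 / Oak:15 / Ivy:19 / Dale:24] → Milton (11)
Milton → [Oak:4 / Dale:13 / Ivy:17] → Oak (4)
Oak → [Dale:9 / Ivy:21] → Dale (9)
Dale → [Ivy:28] → Ivy (28)
Return Ivy→Spruce: 10.
Total = 5 + 4 + 5 + 11 + 4 + 9 + 28 + 10 = 76.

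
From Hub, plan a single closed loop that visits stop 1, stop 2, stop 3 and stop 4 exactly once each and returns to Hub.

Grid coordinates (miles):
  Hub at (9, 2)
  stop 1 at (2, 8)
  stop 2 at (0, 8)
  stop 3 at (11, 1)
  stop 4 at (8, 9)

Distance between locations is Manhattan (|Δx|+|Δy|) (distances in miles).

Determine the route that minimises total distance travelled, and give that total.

38 miles — the shortest possible round trip.

Hub-stop 1-stop 2-stop 3-stop 4-Hub: 13+2+18+11+8 = 52
Hub-stop 1-stop 2-stop 4-stop 3-Hub: 13+2+9+11+3 = 38
Hub-stop 1-stop 3-stop 2-stop 4-Hub: 13+16+18+9+8 = 64
Hub-stop 1-stop 3-stop 4-stop 2-Hub: 13+16+11+9+15 = 64
Hub-stop 1-stop 4-stop 2-stop 3-Hub: 13+7+9+18+3 = 50
Hub-stop 1-stop 4-stop 3-stop 2-Hub: 13+7+11+18+15 = 64
Hub-stop 2-stop 1-stop 3-stop 4-Hub: 15+2+16+11+8 = 52
Hub-stop 2-stop 1-stop 4-stop 3-Hub: 15+2+7+11+3 = 38
Hub-stop 2-stop 3-stop 1-stop 4-Hub: 15+18+16+7+8 = 64
Hub-stop 2-stop 4-stop 1-stop 3-Hub: 15+9+7+16+3 = 50
Hub-stop 3-stop 1-stop 2-stop 4-Hub: 3+16+2+9+8 = 38
Hub-stop 3-stop 2-stop 1-stop 4-Hub: 3+18+2+7+8 = 38
The minimum is 38.
One optimal route: Hub → stop 1 → stop 2 → stop 4 → stop 3 → Hub (or its reverse).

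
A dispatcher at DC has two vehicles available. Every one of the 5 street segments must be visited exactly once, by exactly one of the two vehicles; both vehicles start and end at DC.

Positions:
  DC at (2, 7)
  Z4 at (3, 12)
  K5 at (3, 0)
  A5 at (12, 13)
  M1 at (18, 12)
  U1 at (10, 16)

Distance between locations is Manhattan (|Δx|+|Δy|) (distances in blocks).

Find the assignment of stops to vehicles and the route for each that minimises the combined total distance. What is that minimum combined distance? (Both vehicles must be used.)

There are 2^4 − 1 = 15 ways to divide the 5 stops into two non-empty groups. For each, the best each vehicle can do is its own shortest tour through its group:
  {Z4} + {K5, A5, M1, U1}: 12 + 64 = 76
  {K5} + {Z4, A5, M1, U1}: 16 + 50 = 66
  {Z4, K5} + {A5, M1, U1}: 26 + 50 = 76
  {A5} + {Z4, K5, M1, U1}: 32 + 64 = 96
  {Z4, A5} + {K5, M1, U1}: 32 + 64 = 96
  {K5, A5} + {Z4, M1, U1}: 46 + 50 = 96
  … (15 splits in total)
Best: vehicle 1 DC → K5 → DC = 16; vehicle 2 DC → Z4 → M1 → A5 → U1 → DC = 50; combined 66.

66 blocks — the smallest possible combined total.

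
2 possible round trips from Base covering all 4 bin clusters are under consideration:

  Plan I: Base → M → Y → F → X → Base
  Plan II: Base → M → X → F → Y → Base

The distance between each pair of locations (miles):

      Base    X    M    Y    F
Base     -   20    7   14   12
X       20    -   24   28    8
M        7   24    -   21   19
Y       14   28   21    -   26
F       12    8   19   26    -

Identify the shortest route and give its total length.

Plan I: 7 + 21 + 26 + 8 + 20 = 82
Plan II: 7 + 24 + 8 + 26 + 14 = 79

79 miles — Plan II is the shortest.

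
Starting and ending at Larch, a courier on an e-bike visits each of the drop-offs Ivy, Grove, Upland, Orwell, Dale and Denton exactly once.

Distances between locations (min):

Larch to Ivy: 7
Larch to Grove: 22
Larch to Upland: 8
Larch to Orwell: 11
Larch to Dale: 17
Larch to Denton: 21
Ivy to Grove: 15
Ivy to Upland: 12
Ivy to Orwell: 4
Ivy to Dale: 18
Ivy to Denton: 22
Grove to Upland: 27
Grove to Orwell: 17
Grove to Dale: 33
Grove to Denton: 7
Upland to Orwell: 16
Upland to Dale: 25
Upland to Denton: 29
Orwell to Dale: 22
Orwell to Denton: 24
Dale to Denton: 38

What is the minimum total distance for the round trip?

Shortest round trip = 100 min.

With 6 stops there are 6!/2 = 360 distinct round trips (a route and its reverse cost the same).
Larch→Ivy→Grove→Upland→Orwell→Dale→Denton→Larch: 7+15+27+16+22+38+21 = 146
Larch→Ivy→Grove→Upland→Orwell→Denton→Dale→Larch: 7+15+27+16+24+38+17 = 144
Larch→Ivy→Grove→Upland→Dale→Orwell→Denton→Larch: 7+15+27+25+22+24+21 = 141
Larch→Ivy→Grove→Upland→Dale→Denton→Orwell→Larch: 7+15+27+25+38+24+11 = 147
Larch→Ivy→Grove→Upland→Denton→Orwell→Dale→Larch: 7+15+27+29+24+22+17 = 141
Larch→Ivy→Grove→Upland→Denton→Dale→Orwell→Larch: 7+15+27+29+38+22+11 = 149
Larch→Ivy→Grove→Orwell→Upland→Dale→Denton→Larch: 7+15+17+16+25+38+21 = 139
Larch→Ivy→Grove→Orwell→Upland→Denton→Dale→Larch: 7+15+17+16+29+38+17 = 139
… (352 more)
Larch→Upland→Dale→Ivy→Orwell→Grove→Denton→Larch: 8+25+18+4+17+7+21 = 100  ← best
The minimum is 100.
One optimal route: Larch → Upland → Dale → Ivy → Orwell → Grove → Denton → Larch (or its reverse).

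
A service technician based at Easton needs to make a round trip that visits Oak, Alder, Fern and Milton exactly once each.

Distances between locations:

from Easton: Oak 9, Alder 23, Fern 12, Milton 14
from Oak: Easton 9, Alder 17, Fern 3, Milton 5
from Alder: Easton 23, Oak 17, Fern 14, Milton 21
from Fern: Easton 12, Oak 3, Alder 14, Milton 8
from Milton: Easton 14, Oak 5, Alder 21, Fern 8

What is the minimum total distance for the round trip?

Easton-Oak-Alder-Fern-Milton-Easton: 9+17+14+8+14 = 62
Easton-Oak-Alder-Milton-Fern-Easton: 9+17+21+8+12 = 67
Easton-Oak-Fern-Alder-Milton-Easton: 9+3+14+21+14 = 61
Easton-Oak-Fern-Milton-Alder-Easton: 9+3+8+21+23 = 64
Easton-Oak-Milton-Alder-Fern-Easton: 9+5+21+14+12 = 61
Easton-Oak-Milton-Fern-Alder-Easton: 9+5+8+14+23 = 59
Easton-Alder-Oak-Fern-Milton-Easton: 23+17+3+8+14 = 65
Easton-Alder-Oak-Milton-Fern-Easton: 23+17+5+8+12 = 65
Easton-Alder-Fern-Oak-Milton-Easton: 23+14+3+5+14 = 59
Easton-Alder-Milton-Oak-Fern-Easton: 23+21+5+3+12 = 64
Easton-Fern-Oak-Alder-Milton-Easton: 12+3+17+21+14 = 67
Easton-Fern-Alder-Oak-Milton-Easton: 12+14+17+5+14 = 62
The minimum is 59.
One optimal route: Easton → Oak → Milton → Fern → Alder → Easton (or its reverse).

59 — the shortest possible round trip.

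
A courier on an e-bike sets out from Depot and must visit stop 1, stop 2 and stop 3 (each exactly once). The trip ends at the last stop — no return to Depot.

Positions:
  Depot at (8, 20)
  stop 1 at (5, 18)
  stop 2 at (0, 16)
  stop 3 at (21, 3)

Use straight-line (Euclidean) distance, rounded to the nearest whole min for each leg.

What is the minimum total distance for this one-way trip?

Shortest open route: 34 min.

There are 3! = 6 possible orderings.
Depot→stop 1→stop 2→stop 3: 4+5+25 = 34
Depot→stop 1→stop 3→stop 2: 4+22+25 = 51
Depot→stop 2→stop 1→stop 3: 9+5+22 = 36
Depot→stop 2→stop 3→stop 1: 9+25+22 = 56
Depot→stop 3→stop 1→stop 2: 21+22+5 = 48
Depot→stop 3→stop 2→stop 1: 21+25+5 = 51
The minimum is 34.
One shortest path: Depot → stop 1 → stop 2 → stop 3.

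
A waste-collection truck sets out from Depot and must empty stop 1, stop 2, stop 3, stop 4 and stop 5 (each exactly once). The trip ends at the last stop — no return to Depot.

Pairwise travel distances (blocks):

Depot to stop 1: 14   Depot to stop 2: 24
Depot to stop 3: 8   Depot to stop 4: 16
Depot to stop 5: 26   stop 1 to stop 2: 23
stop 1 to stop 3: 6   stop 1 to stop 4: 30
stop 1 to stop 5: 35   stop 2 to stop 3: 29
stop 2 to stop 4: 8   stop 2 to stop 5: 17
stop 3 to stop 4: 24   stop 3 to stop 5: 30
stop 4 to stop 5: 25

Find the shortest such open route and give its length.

69 blocks — the minimum one-way total.

There are 5! = 120 possible orderings.
Depot - stop 1 - stop 2 - stop 3 - stop 4 - stop 5: 14+23+29+24+25 = 115
Depot - stop 1 - stop 2 - stop 3 - stop 5 - stop 4: 14+23+29+30+25 = 121
Depot - stop 1 - stop 2 - stop 4 - stop 3 - stop 5: 14+23+8+24+30 = 99
Depot - stop 1 - stop 2 - stop 4 - stop 5 - stop 3: 14+23+8+25+30 = 100
Depot - stop 1 - stop 2 - stop 5 - stop 3 - stop 4: 14+23+17+30+24 = 108
Depot - stop 1 - stop 2 - stop 5 - stop 4 - stop 3: 14+23+17+25+24 = 103
Depot - stop 1 - stop 3 - stop 2 - stop 4 - stop 5: 14+6+29+8+25 = 82
Depot - stop 1 - stop 3 - stop 2 - stop 5 - stop 4: 14+6+29+17+25 = 91
Depot - stop 1 - stop 3 - stop 4 - stop 2 - stop 5: 14+6+24+8+17 = 69
Depot - stop 1 - stop 3 - stop 4 - stop 5 - stop 2: 14+6+24+25+17 = 86
Depot - stop 1 - stop 3 - stop 5 - stop 2 - stop 4: 14+6+30+17+8 = 75
Depot - stop 1 - stop 3 - stop 5 - stop 4 - stop 2: 14+6+30+25+8 = 83
Depot - stop 1 - stop 4 - stop 2 - stop 3 - stop 5: 14+30+8+29+30 = 111
Depot - stop 1 - stop 4 - stop 2 - stop 5 - stop 3: 14+30+8+17+30 = 99
… (106 more)
The minimum is 69.
One shortest path: Depot → stop 1 → stop 3 → stop 4 → stop 2 → stop 5.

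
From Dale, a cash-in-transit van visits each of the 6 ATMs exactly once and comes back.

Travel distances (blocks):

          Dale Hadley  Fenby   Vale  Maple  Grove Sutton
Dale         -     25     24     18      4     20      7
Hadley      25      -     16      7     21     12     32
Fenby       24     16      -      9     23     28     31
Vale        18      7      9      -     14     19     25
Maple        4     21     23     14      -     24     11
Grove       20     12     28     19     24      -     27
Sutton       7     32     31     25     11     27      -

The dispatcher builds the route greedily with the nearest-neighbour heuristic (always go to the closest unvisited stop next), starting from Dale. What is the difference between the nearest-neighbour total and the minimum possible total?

Dale: Maple=4, Sutton=7, Vale=18, Grove=20, Fenby=24, Hadley=25 ⇒ Maple
Maple: Sutton=11, Vale=14, Hadley=21, Fenby=23, Grove=24 ⇒ Sutton
Sutton: Vale=25, Grove=27, Fenby=31, Hadley=32 ⇒ Vale
Vale: Hadley=7, Fenby=9, Grove=19 ⇒ Hadley
Hadley: Grove=12, Fenby=16 ⇒ Grove
Grove: Fenby=28 ⇒ Fenby
NN route Dale → Maple → Sutton → Vale → Hadley → Grove → Fenby → Dale costs 111.
Optimal: Dale → Maple → Fenby → Vale → Hadley → Grove → Sutton → Dale costs 89 (by enumerating all 360 distinct tours).
Excess = 111 − 89 = 22.

The nearest-neighbour route is 22 blocks longer than optimal.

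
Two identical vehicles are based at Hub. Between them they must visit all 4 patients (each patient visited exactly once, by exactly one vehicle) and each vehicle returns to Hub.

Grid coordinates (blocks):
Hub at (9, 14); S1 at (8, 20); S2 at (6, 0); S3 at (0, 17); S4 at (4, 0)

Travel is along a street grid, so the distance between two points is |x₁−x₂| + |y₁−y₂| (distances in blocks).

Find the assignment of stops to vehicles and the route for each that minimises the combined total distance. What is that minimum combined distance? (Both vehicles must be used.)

66 blocks — the smallest possible combined total.

Try each way of splitting the stops between the two vehicles (each non-empty) and, for each split, find the best tour for each vehicle:
  {S1} + {S2, S3, S4}: 14 + 52 = 66
  {S2} + {S1, S3, S4}: 34 + 58 = 92
  {S1, S2} + {S3, S4}: 46 + 52 = 98
  {S3} + {S1, S2, S4}: 24 + 50 = 74
  {S1, S3} + {S2, S4}: 30 + 38 = 68
  {S2, S3} + {S1, S4}: 52 + 50 = 102
  … (7 splits in total)
Best: vehicle 1 Hub → S1 → Hub = 14; vehicle 2 Hub → S2 → S4 → S3 → Hub = 52; combined 66.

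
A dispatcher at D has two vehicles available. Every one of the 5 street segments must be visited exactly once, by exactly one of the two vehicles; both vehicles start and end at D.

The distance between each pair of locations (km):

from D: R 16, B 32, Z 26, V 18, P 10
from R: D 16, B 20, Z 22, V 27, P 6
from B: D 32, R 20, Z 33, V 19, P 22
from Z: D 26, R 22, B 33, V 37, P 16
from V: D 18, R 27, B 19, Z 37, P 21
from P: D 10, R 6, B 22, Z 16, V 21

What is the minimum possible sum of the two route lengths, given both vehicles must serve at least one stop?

Check every non-empty split of the stops between the two vehicles; for each half take its own optimal tour:
  {R} + {B, Z, V, P}: 32 + 96 = 128
  {B} + {R, Z, V, P}: 64 + 93 = 157
  {R, B} + {Z, V, P}: 68 + 81 = 149
  {Z} + {R, B, V, P}: 52 + 73 = 125
  {R, Z} + {B, V, P}: 64 + 69 = 133
  {B, Z} + {R, V, P}: 91 + 61 = 152
  … (15 splits in total)
Best: vehicle 1 D → Z → D = 52; vehicle 2 D → V → B → R → P → D = 73; combined 125.

Minimum combined distance: 125 km.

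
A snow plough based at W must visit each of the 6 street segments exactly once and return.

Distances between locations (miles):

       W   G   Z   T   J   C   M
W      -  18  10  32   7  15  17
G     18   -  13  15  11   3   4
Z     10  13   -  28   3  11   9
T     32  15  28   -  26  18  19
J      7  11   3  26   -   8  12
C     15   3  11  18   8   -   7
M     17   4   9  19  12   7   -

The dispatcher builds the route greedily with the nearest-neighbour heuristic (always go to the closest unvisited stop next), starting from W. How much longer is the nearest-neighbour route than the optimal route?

W: J=7, Z=10, C=15, M=17, G=18, T=32 ⇒ J
J: Z=3, C=8, G=11, M=12, T=26 ⇒ Z
Z: M=9, C=11, G=13, T=28 ⇒ M
M: G=4, C=7, T=19 ⇒ G
G: C=3, T=15 ⇒ C
C: T=18 ⇒ T
NN route W → J → Z → M → G → C → T → W costs 76.
Optimal: W → Z → M → G → T → C → J → W costs 71 (by enumerating all 360 distinct tours).
Excess = 76 − 71 = 5.

The nearest-neighbour route is 5 miles longer than optimal.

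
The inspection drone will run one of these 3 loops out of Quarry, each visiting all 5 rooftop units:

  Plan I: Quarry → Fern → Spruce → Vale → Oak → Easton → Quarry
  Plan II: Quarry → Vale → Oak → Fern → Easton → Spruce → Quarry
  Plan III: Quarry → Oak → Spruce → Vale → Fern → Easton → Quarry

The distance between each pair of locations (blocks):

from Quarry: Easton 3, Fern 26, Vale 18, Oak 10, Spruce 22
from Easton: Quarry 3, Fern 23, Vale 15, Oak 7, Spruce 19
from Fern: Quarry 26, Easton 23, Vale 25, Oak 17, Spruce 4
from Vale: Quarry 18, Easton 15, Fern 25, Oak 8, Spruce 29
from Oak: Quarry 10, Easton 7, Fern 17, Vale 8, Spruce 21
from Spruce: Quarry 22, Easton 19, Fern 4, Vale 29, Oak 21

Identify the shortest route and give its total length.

Plan I: 26 + 4 + 29 + 8 + 7 + 3 = 77
Plan II: 18 + 8 + 17 + 23 + 19 + 22 = 107
Plan III: 10 + 21 + 29 + 25 + 23 + 3 = 111

Shortest is Plan I, total 77 blocks.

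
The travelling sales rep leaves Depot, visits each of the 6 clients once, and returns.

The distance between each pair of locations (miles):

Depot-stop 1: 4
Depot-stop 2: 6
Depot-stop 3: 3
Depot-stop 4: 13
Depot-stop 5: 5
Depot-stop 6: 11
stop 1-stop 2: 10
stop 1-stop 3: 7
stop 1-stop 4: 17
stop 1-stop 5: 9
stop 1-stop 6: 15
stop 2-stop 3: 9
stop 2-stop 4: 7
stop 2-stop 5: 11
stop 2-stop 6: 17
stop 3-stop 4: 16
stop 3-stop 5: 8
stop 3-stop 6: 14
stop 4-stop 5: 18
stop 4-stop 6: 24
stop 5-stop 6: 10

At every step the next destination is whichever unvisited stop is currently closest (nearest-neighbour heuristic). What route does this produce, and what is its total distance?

Nearest-neighbour total = 66 miles; route Depot → stop 3 → stop 1 → stop 5 → stop 6 → stop 2 → stop 4 → Depot.

Depot → [stop 3:3 / stop 1:4 / stop 5:5 / stop 2:6 / stop 6:11 / stop 4:13] → stop 3 (3)
stop 3 → [stop 1:7 / stop 5:8 / stop 2:9 / stop 6:14 / stop 4:16] → stop 1 (7)
stop 1 → [stop 5:9 / stop 2:10 / stop 6:15 / stop 4:17] → stop 5 (9)
stop 5 → [stop 6:10 / stop 2:11 / stop 4:18] → stop 6 (10)
stop 6 → [stop 2:17 / stop 4:24] → stop 2 (17)
stop 2 → [stop 4:7] → stop 4 (7)
Return stop 4→Depot: 13.
Total = 3 + 7 + 9 + 10 + 17 + 7 + 13 = 66.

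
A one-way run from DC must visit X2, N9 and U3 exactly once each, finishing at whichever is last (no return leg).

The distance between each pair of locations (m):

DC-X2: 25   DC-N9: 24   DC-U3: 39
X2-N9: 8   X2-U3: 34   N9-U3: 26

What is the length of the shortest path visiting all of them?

There are 3! = 6 possible orderings.
DC→X2→N9→U3: 25+8+26 = 59
DC→X2→U3→N9: 25+34+26 = 85
DC→N9→X2→U3: 24+8+34 = 66
DC→N9→U3→X2: 24+26+34 = 84
DC→U3→X2→N9: 39+34+8 = 81
DC→U3→N9→X2: 39+26+8 = 73
The minimum is 59.
One shortest path: DC → X2 → N9 → U3.

Minimum one-way distance = 59 m.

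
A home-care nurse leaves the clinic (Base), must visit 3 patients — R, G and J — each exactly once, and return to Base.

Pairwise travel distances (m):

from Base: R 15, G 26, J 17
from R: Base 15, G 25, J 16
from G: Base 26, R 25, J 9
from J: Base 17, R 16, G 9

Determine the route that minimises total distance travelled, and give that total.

Shortest round trip = 66 m.

There are 3 distinct closed tours to check (reversals are equivalent).
Base→R→G→J→Base: 15+25+9+17 = 66
Base→R→J→G→Base: 15+16+9+26 = 66
Base→G→R→J→Base: 26+25+16+17 = 84
The minimum is 66.
One optimal route: Base → R → G → J → Base (or its reverse).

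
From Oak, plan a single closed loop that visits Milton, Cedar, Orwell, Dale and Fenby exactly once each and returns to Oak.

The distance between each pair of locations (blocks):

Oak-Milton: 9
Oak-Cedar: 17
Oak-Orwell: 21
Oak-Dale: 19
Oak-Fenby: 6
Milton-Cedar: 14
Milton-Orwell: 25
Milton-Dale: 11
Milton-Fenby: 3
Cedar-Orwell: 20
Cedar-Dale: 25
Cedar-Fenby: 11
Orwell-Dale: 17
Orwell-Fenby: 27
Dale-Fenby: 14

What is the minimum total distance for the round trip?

Oak - Milton - Cedar - Orwell - Dale - Fenby - Oak: 9+14+20+17+14+6 = 80
Oak - Milton - Cedar - Orwell - Fenby - Dale - Oak: 9+14+20+27+14+19 = 103
Oak - Milton - Cedar - Dale - Orwell - Fenby - Oak: 9+14+25+17+27+6 = 98
Oak - Milton - Cedar - Dale - Fenby - Orwell - Oak: 9+14+25+14+27+21 = 110
Oak - Milton - Cedar - Fenby - Orwell - Dale - Oak: 9+14+11+27+17+19 = 97
Oak - Milton - Cedar - Fenby - Dale - Orwell - Oak: 9+14+11+14+17+21 = 86
Oak - Milton - Orwell - Cedar - Dale - Fenby - Oak: 9+25+20+25+14+6 = 99
Oak - Milton - Orwell - Cedar - Fenby - Dale - Oak: 9+25+20+11+14+19 = 98
Oak - Milton - Orwell - Dale - Cedar - Fenby - Oak: 9+25+17+25+11+6 = 93
Oak - Milton - Orwell - Dale - Fenby - Cedar - Oak: 9+25+17+14+11+17 = 93
Oak - Milton - Orwell - Fenby - Cedar - Dale - Oak: 9+25+27+11+25+19 = 116
Oak - Milton - Orwell - Fenby - Dale - Cedar - Oak: 9+25+27+14+25+17 = 117
Oak - Milton - Dale - Cedar - Orwell - Fenby - Oak: 9+11+25+20+27+6 = 98
Oak - Milton - Dale - Cedar - Fenby - Orwell - Oak: 9+11+25+11+27+21 = 104
… (46 more)
Oak - Milton - Dale - Orwell - Cedar - Fenby - Oak: 9+11+17+20+11+6 = 74  ← best
The minimum is 74.
One optimal route: Oak → Milton → Dale → Orwell → Cedar → Fenby → Oak (or its reverse).

Shortest round trip = 74 blocks.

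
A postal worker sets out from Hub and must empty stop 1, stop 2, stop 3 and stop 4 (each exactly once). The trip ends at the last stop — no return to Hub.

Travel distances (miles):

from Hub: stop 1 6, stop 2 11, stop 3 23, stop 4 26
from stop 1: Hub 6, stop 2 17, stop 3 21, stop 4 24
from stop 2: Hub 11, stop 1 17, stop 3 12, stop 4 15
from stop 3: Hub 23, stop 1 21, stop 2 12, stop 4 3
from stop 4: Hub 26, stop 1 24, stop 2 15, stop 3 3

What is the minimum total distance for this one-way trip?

38 miles — the minimum one-way total.

There are 4! = 24 possible orderings.
Hub → stop 1 → stop 2 → stop 3 → stop 4: 6+17+12+3 = 38
Hub → stop 1 → stop 2 → stop 4 → stop 3: 6+17+15+3 = 41
Hub → stop 1 → stop 3 → stop 2 → stop 4: 6+21+12+15 = 54
Hub → stop 1 → stop 3 → stop 4 → stop 2: 6+21+3+15 = 45
Hub → stop 1 → stop 4 → stop 2 → stop 3: 6+24+15+12 = 57
Hub → stop 1 → stop 4 → stop 3 → stop 2: 6+24+3+12 = 45
Hub → stop 2 → stop 1 → stop 3 → stop 4: 11+17+21+3 = 52
Hub → stop 2 → stop 1 → stop 4 → stop 3: 11+17+24+3 = 55
Hub → stop 2 → stop 3 → stop 1 → stop 4: 11+12+21+24 = 68
Hub → stop 2 → stop 3 → stop 4 → stop 1: 11+12+3+24 = 50
Hub → stop 2 → stop 4 → stop 1 → stop 3: 11+15+24+21 = 71
Hub → stop 2 → stop 4 → stop 3 → stop 1: 11+15+3+21 = 50
Hub → stop 3 → stop 1 → stop 2 → stop 4: 23+21+17+15 = 76
Hub → stop 3 → stop 1 → stop 4 → stop 2: 23+21+24+15 = 83
… (10 more)
The minimum is 38.
One shortest path: Hub → stop 1 → stop 2 → stop 3 → stop 4.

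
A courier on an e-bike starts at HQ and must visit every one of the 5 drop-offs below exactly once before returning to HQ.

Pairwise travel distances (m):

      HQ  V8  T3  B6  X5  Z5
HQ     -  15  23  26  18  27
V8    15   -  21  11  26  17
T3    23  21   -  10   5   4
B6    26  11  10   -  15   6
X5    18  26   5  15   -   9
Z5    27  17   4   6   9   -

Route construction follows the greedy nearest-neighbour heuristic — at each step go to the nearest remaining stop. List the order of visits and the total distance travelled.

HQ → [V8:15 / X5:18 / T3:23 / B6:26 / Z5:27] → V8 (15)
V8 → [B6:11 / Z5:17 / T3:21 / X5:26] → B6 (11)
B6 → [Z5:6 / T3:10 / X5:15] → Z5 (6)
Z5 → [T3:4 / X5:9] → T3 (4)
T3 → [X5:5] → X5 (5)
Return X5→HQ: 18.
Total = 15 + 11 + 6 + 4 + 5 + 18 = 59.

Nearest-neighbour total = 59 m; route HQ → V8 → B6 → Z5 → T3 → X5 → HQ.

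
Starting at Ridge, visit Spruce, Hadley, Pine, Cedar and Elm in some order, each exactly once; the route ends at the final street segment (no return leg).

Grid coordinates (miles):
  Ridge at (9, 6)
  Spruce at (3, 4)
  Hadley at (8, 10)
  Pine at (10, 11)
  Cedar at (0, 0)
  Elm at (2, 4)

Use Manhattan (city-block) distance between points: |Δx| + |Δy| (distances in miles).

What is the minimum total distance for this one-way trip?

There are 5! = 120 possible orderings.
Ridge→Spruce→Hadley→Pine→Cedar→Elm: 8+11+3+21+6 = 49
Ridge→Spruce→Hadley→Pine→Elm→Cedar: 8+11+3+15+6 = 43
Ridge→Spruce→Hadley→Cedar→Pine→Elm: 8+11+18+21+15 = 73
Ridge→Spruce→Hadley→Cedar→Elm→Pine: 8+11+18+6+15 = 58
Ridge→Spruce→Hadley→Elm→Pine→Cedar: 8+11+12+15+21 = 67
Ridge→Spruce→Hadley→Elm→Cedar→Pine: 8+11+12+6+21 = 58
Ridge→Spruce→Pine→Hadley→Cedar→Elm: 8+14+3+18+6 = 49
Ridge→Spruce→Pine→Hadley→Elm→Cedar: 8+14+3+12+6 = 43
Ridge→Spruce→Pine→Cedar→Hadley→Elm: 8+14+21+18+12 = 73
Ridge→Spruce→Pine→Cedar→Elm→Hadley: 8+14+21+6+12 = 61
Ridge→Spruce→Pine→Elm→Hadley→Cedar: 8+14+15+12+18 = 67
Ridge→Spruce→Pine→Elm→Cedar→Hadley: 8+14+15+6+18 = 61
Ridge→Spruce→Cedar→Hadley→Pine→Elm: 8+7+18+3+15 = 51
Ridge→Spruce→Cedar→Hadley→Elm→Pine: 8+7+18+12+15 = 60
… (106 more)
Ridge→Pine→Hadley→Spruce→Elm→Cedar: 6+3+11+1+6 = 27  ← best
The minimum is 27.
One shortest path: Ridge → Pine → Hadley → Spruce → Elm → Cedar.

Shortest open route: 27 miles.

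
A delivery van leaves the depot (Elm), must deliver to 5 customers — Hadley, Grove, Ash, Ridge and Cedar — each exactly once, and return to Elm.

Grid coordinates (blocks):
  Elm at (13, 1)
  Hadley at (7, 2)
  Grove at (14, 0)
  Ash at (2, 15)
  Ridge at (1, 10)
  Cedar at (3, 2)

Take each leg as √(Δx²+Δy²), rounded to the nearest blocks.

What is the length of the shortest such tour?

Elm→Hadley→Grove→Ash→Ridge→Cedar→Elm: 6+7+19+5+8+10 = 55
Elm→Hadley→Grove→Ash→Cedar→Ridge→Elm: 6+7+19+13+8+15 = 68
Elm→Hadley→Grove→Ridge→Ash→Cedar→Elm: 6+7+16+5+13+10 = 57
Elm→Hadley→Grove→Ridge→Cedar→Ash→Elm: 6+7+16+8+13+18 = 68
Elm→Hadley→Grove→Cedar→Ash→Ridge→Elm: 6+7+11+13+5+15 = 57
Elm→Hadley→Grove→Cedar→Ridge→Ash→Elm: 6+7+11+8+5+18 = 55
Elm→Hadley→Ash→Grove→Ridge→Cedar→Elm: 6+14+19+16+8+10 = 73
Elm→Hadley→Ash→Grove→Cedar→Ridge→Elm: 6+14+19+11+8+15 = 73
Elm→Hadley→Ash→Ridge→Grove→Cedar→Elm: 6+14+5+16+11+10 = 62
Elm→Hadley→Ash→Ridge→Cedar→Grove→Elm: 6+14+5+8+11+1 = 45
Elm→Hadley→Ash→Cedar→Grove→Ridge→Elm: 6+14+13+11+16+15 = 75
Elm→Hadley→Ash→Cedar→Ridge→Grove→Elm: 6+14+13+8+16+1 = 58
Elm→Hadley→Ridge→Grove→Ash→Cedar→Elm: 6+10+16+19+13+10 = 74
Elm→Hadley→Ridge→Grove→Cedar→Ash→Elm: 6+10+16+11+13+18 = 74
… (46 more)
Elm→Hadley→Cedar→Ridge→Ash→Grove→Elm: 6+4+8+5+19+1 = 43  ← best
The minimum is 43.
One optimal route: Elm → Hadley → Cedar → Ridge → Ash → Grove → Elm (or its reverse).

Minimum total distance: 43 blocks.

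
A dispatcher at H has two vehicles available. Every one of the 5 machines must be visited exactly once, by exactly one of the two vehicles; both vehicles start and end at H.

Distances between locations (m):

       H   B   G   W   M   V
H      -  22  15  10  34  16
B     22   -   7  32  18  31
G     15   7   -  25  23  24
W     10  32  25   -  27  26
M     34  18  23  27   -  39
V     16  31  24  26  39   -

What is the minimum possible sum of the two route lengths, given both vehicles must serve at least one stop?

Minimum combined distance: 109 m.

Try each way of splitting the stops between the two vehicles (each non-empty) and, for each split, find the best tour for each vehicle:
  {B} + {G, W, M, V}: 44 + 100 = 144
  {G} + {B, W, M, V}: 30 + 102 = 132
  {B, G} + {W, M, V}: 44 + 92 = 136
  {W} + {B, G, M, V}: 20 + 95 = 115
  {B, W} + {G, M, V}: 64 + 93 = 157
  {G, W} + {B, M, V}: 50 + 95 = 145
  … (15 splits in total)
  {B, G, W, M} + {V}: 77 + 32 = 109  ← best
Best: vehicle 1 H → G → B → M → W → H = 77; vehicle 2 H → V → H = 32; combined 109.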